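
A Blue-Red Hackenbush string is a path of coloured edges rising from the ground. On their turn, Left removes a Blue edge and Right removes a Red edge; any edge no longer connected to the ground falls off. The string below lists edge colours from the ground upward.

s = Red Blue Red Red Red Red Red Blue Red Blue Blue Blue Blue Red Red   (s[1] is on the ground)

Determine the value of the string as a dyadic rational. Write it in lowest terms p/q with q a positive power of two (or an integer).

Prefix values for Red Blue Red Red Red Red Red Blue Red Blue Blue Blue Blue Red Red via {L|R} + simplicity:
g_1 [R]  L=[]  R=[0]  gives -1
g_2 [RB]  L=[-1]  R=[0]  gives -1/2
g_3 [RBR]  L=[-1]  R=[-1/2, 0]  gives -3/4
g_4 [RBRR]  L=[-1]  R=[-3/4, -1/2, 0]  gives -7/8
g_5 [RBRRR]  L=[-1]  R=[-7/8, -3/4, -1/2, 0]  gives -15/16
g_6 [RBRRRR]  L=[-1]  R=[-15/16, -7/8, -3/4, -1/2, 0]  gives -31/32
g_7 [RBRRRRR]  L=[-1]  R=[-31/32, -15/16, -7/8, -3/4, -1/2, 0]  gives -63/64
g_8 [RBRRRRRB]  L=[-1, -63/64]  R=[-31/32, -15/16, -7/8, -3/4, -1/2, 0]  gives -125/128
g_9 [RBRRRRRBR]  L=[-1, -63/64]  R=[-125/128, -31/32, -15/16, -7/8, -3/4, -1/2, 0]  gives -251/256
g_10 [RBRRRRRBRB]  L=[-1, -63/64, -251/256]  R=[-125/128, -31/32, -15/16, -7/8, -3/4, -1/2, 0]  gives -501/512
g_11 [RBRRRRRBRBB]  L=[-1, -63/64, -251/256, -501/512]  R=[-125/128, -31/32, -15/16, -7/8, -3/4, -1/2, 0]  gives -1001/1024
g_12 [RBRRRRRBRBBB]  L=[-1, -63/64, -251/256, -501/512, -1001/1024]  R=[-125/128, -31/32, -15/16, -7/8, -3/4, -1/2, 0]  gives -2001/2048
g_13 [RBRRRRRBRBBBB]  L=[-1, -63/64, -251/256, -501/512, -1001/1024, -2001/2048]  R=[-125/128, -31/32, -15/16, -7/8, -3/4, -1/2, 0]  gives -4001/4096
g_14 [RBRRRRRBRBBBBR]  L=[-1, -63/64, -251/256, -501/512, -1001/1024, -2001/2048]  R=[-4001/4096, -125/128, -31/32, -15/16, -7/8, -3/4, -1/2, 0]  gives -8003/8192
g_15 [RBRRRRRBRBBBBRR]  L=[-1, -63/64, -251/256, -501/512, -1001/1024, -2001/2048]  R=[-8003/8192, -4001/4096, -125/128, -31/32, -15/16, -7/8, -3/4, -1/2, 0]  gives -16007/16384

-16007/16384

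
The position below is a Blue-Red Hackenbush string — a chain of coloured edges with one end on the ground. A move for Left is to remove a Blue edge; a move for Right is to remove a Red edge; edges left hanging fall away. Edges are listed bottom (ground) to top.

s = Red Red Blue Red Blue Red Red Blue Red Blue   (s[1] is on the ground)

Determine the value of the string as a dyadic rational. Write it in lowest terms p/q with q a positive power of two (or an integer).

-437/256

Prefix values for Red Red Blue Red Blue Red Red Blue Red Blue via {L|R} + simplicity:
val(R) = { — | 0 } => -1
val(RR) = { — | -1 0 } => -2
val(RRB) = { -2 | -1 0 } => -3/2
val(RRBR) = { -2 | -3/2 -1 0 } => -7/4
val(RRBRB) = { -2 -7/4 | -3/2 -1 0 } => -13/8
val(RRBRBR) = { -2 -7/4 | -13/8 -3/2 -1 0 } => -27/16
val(RRBRBRR) = { -2 -7/4 | -27/16 -13/8 -3/2 -1 0 } => -55/32
val(RRBRBRRB) = { -2 -7/4 -55/32 | -27/16 -13/8 -3/2 -1 0 } => -109/64
val(RRBRBRRBR) = { -2 -7/4 -55/32 | -109/64 -27/16 -13/8 -3/2 -1 0 } => -219/128
val(RRBRBRRBRB) = { -2 -7/4 -55/32 -219/128 | -109/64 -27/16 -13/8 -3/2 -1 0 } => -437/256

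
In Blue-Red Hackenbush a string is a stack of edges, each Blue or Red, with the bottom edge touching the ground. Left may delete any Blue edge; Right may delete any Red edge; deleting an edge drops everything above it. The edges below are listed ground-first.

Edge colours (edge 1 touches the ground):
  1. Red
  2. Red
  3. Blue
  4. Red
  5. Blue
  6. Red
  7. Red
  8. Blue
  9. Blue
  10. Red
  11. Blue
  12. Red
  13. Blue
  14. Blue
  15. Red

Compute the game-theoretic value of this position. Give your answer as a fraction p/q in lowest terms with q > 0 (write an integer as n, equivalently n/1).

-13907/8192

Prefix values for Red Red Blue Red Blue Red Red Blue Blue Red Blue Red Blue Blue Red via {L|R} + simplicity:
1 of 15 · R · max L −∞ · min R 0 — -1
2 of 15 · RR · max L −∞ · min R -1 — -2
3 of 15 · RRB · max L -2 · min R -1 — -3/2
4 of 15 · RRBR · max L -2 · min R -3/2 — -7/4
5 of 15 · RRBRB · max L -7/4 · min R -3/2 — -13/8
6 of 15 · RRBRBR · max L -7/4 · min R -13/8 — -27/16
7 of 15 · RRBRBRR · max L -7/4 · min R -27/16 — -55/32
8 of 15 · RRBRBRRB · max L -55/32 · min R -27/16 — -109/64
9 of 15 · RRBRBRRBB · max L -109/64 · min R -27/16 — -217/128
10 of 15 · RRBRBRRBBR · max L -109/64 · min R -217/128 — -435/256
11 of 15 · RRBRBRRBBRB · max L -435/256 · min R -217/128 — -869/512
12 of 15 · RRBRBRRBBRBR · max L -435/256 · min R -869/512 — -1739/1024
13 of 15 · RRBRBRRBBRBRB · max L -1739/1024 · min R -869/512 — -3477/2048
14 of 15 · RRBRBRRBBRBRBB · max L -3477/2048 · min R -869/512 — -6953/4096
15 of 15 · RRBRBRRBBRBRBBR · max L -3477/2048 · min R -6953/4096 — -13907/8192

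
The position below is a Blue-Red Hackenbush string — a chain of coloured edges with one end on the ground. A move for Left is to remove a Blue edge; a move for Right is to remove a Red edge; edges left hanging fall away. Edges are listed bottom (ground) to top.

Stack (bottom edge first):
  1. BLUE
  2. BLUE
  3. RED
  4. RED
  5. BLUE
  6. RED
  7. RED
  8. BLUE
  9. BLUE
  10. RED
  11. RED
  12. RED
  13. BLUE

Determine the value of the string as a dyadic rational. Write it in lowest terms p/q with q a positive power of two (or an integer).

2659/2048

val_1 [B]  L=[0]  R=[·]  ⇒ 1
val_2 [BB]  L=[0 1]  R=[·]  ⇒ 2
val_3 [BBR]  L=[0 1]  R=[2]  ⇒ 3/2
val_4 [BBRR]  L=[0 1]  R=[3/2 2]  ⇒ 5/4
val_5 [BBRRB]  L=[0 1 5/4]  R=[3/2 2]  ⇒ 11/8
val_6 [BBRRBR]  L=[0 1 5/4]  R=[11/8 3/2 2]  ⇒ 21/16
val_7 [BBRRBRR]  L=[0 1 5/4]  R=[21/16 11/8 3/2 2]  ⇒ 41/32
val_8 [BBRRBRRB]  L=[0 1 5/4 41/32]  R=[21/16 11/8 3/2 2]  ⇒ 83/64
val_9 [BBRRBRRBB]  L=[0 1 5/4 41/32 83/64]  R=[21/16 11/8 3/2 2]  ⇒ 167/128
val_10 [BBRRBRRBBR]  L=[0 1 5/4 41/32 83/64]  R=[167/128 21/16 11/8 3/2 2]  ⇒ 333/256
val_11 [BBRRBRRBBRR]  L=[0 1 5/4 41/32 83/64]  R=[333/256 167/128 21/16 11/8 3/2 2]  ⇒ 665/512
val_12 [BBRRBRRBBRRR]  L=[0 1 5/4 41/32 83/64]  R=[665/512 333/256 167/128 21/16 11/8 3/2 2]  ⇒ 1329/1024
val_13 [BBRRBRRBBRRRB]  L=[0 1 5/4 41/32 83/64 1329/1024]  R=[665/512 333/256 167/128 21/16 11/8 3/2 2]  ⇒ 2659/2048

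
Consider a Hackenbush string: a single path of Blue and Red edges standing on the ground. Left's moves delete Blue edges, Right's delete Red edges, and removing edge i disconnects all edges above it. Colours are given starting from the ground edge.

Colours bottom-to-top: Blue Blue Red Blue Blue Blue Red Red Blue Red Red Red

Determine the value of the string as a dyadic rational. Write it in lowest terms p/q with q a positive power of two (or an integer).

1937/1024

1 of 12 · B · max L 0 · min R +∞ => 1
2 of 12 · BB · max L 1 · min R +∞ => 2
3 of 12 · BBR · max L 1 · min R 2 => 3/2
4 of 12 · BBRB · max L 3/2 · min R 2 => 7/4
5 of 12 · BBRBB · max L 7/4 · min R 2 => 15/8
6 of 12 · BBRBBB · max L 15/8 · min R 2 => 31/16
7 of 12 · BBRBBBR · max L 15/8 · min R 31/16 => 61/32
8 of 12 · BBRBBBRR · max L 15/8 · min R 61/32 => 121/64
9 of 12 · BBRBBBRRB · max L 121/64 · min R 61/32 => 243/128
10 of 12 · BBRBBBRRBR · max L 121/64 · min R 243/128 => 485/256
11 of 12 · BBRBBBRRBRR · max L 121/64 · min R 485/256 => 969/512
12 of 12 · BBRBBBRRBRRR · max L 121/64 · min R 969/512 => 1937/1024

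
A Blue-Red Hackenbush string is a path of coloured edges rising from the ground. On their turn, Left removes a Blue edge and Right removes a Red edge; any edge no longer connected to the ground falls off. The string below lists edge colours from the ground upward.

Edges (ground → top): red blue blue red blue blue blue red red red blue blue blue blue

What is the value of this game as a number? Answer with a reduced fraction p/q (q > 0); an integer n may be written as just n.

-2273/8192

Build val(s[:k]) for k = 1..14, string s = red blue blue red blue blue blue red red red blue blue blue blue.
1 of 14 · r · max L −∞ · min R 0 ⇒ -1
2 of 14 · rb · max L -1 · min R 0 ⇒ -1/2
3 of 14 · rbb · max L -1/2 · min R 0 ⇒ -1/4
4 of 14 · rbbr · max L -1/2 · min R -1/4 ⇒ -3/8
5 of 14 · rbbrb · max L -3/8 · min R -1/4 ⇒ -5/16
6 of 14 · rbbrbb · max L -5/16 · min R -1/4 ⇒ -9/32
7 of 14 · rbbrbbb · max L -9/32 · min R -1/4 ⇒ -17/64
8 of 14 · rbbrbbbr · max L -9/32 · min R -17/64 ⇒ -35/128
9 of 14 · rbbrbbbrr · max L -9/32 · min R -35/128 ⇒ -71/256
10 of 14 · rbbrbbbrrr · max L -9/32 · min R -71/256 ⇒ -143/512
11 of 14 · rbbrbbbrrrb · max L -143/512 · min R -71/256 ⇒ -285/1024
12 of 14 · rbbrbbbrrrbb · max L -285/1024 · min R -71/256 ⇒ -569/2048
13 of 14 · rbbrbbbrrrbbb · max L -569/2048 · min R -71/256 ⇒ -1137/4096
14 of 14 · rbbrbbbrrrbbbb · max L -1137/4096 · min R -71/256 ⇒ -2273/8192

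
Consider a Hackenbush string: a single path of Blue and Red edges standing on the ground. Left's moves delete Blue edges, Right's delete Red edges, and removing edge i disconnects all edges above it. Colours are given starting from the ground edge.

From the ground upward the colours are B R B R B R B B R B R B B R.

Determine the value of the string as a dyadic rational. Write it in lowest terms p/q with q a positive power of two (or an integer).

Build g(s[:k]) for k = 1..14, string s = B R B R B R B B R B R B B R.
1 of 14 · B · max L 0 · min R +∞ => 1
2 of 14 · BR · max L 0 · min R 1 => 1/2
3 of 14 · BRB · max L 1/2 · min R 1 => 3/4
4 of 14 · BRBR · max L 1/2 · min R 3/4 => 5/8
5 of 14 · BRBRB · max L 5/8 · min R 3/4 => 11/16
6 of 14 · BRBRBR · max L 5/8 · min R 11/16 => 21/32
7 of 14 · BRBRBRB · max L 21/32 · min R 11/16 => 43/64
8 of 14 · BRBRBRBB · max L 43/64 · min R 11/16 => 87/128
9 of 14 · BRBRBRBBR · max L 43/64 · min R 87/128 => 173/256
10 of 14 · BRBRBRBBRB · max L 173/256 · min R 87/128 => 347/512
11 of 14 · BRBRBRBBRBR · max L 173/256 · min R 347/512 => 693/1024
12 of 14 · BRBRBRBBRBRB · max L 693/1024 · min R 347/512 => 1387/2048
13 of 14 · BRBRBRBBRBRBB · max L 1387/2048 · min R 347/512 => 2775/4096
14 of 14 · BRBRBRBBRBRBBR · max L 1387/2048 · min R 2775/4096 => 5549/8192

5549/8192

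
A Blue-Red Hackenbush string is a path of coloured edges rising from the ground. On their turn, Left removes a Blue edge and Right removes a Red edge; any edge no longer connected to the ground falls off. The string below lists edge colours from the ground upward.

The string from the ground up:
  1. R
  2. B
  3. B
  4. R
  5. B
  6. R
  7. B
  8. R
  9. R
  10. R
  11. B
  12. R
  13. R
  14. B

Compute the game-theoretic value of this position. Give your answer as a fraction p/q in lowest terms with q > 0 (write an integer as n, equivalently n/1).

1 of 14 · R · max L −∞ · min R 0 = -1
2 of 14 · RB · max L -1 · min R 0 = -1/2
3 of 14 · RBB · max L -1/2 · min R 0 = -1/4
4 of 14 · RBBR · max L -1/2 · min R -1/4 = -3/8
5 of 14 · RBBRB · max L -3/8 · min R -1/4 = -5/16
6 of 14 · RBBRBR · max L -3/8 · min R -5/16 = -11/32
7 of 14 · RBBRBRB · max L -11/32 · min R -5/16 = -21/64
8 of 14 · RBBRBRBR · max L -11/32 · min R -21/64 = -43/128
9 of 14 · RBBRBRBRR · max L -11/32 · min R -43/128 = -87/256
10 of 14 · RBBRBRBRRR · max L -11/32 · min R -87/256 = -175/512
11 of 14 · RBBRBRBRRRB · max L -175/512 · min R -87/256 = -349/1024
12 of 14 · RBBRBRBRRRBR · max L -175/512 · min R -349/1024 = -699/2048
13 of 14 · RBBRBRBRRRBRR · max L -175/512 · min R -699/2048 = -1399/4096
14 of 14 · RBBRBRBRRRBRRB · max L -1399/4096 · min R -699/2048 = -2797/8192

-2797/8192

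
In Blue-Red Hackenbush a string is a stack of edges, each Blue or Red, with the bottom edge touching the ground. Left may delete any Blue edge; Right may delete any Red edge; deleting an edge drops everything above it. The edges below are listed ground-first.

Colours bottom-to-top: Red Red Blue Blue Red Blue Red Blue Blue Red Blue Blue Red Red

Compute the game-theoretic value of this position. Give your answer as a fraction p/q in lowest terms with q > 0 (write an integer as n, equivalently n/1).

g_1 [R]  L=[(no moves)]  R=[0]  gives -1
g_2 [RR]  L=[(no moves)]  R=[-1 0]  gives -2
g_3 [RRB]  L=[-2]  R=[-1 0]  gives -3/2
g_4 [RRBB]  L=[-2 -3/2]  R=[-1 0]  gives -5/4
g_5 [RRBBR]  L=[-2 -3/2]  R=[-5/4 -1 0]  gives -11/8
g_6 [RRBBRB]  L=[-2 -3/2 -11/8]  R=[-5/4 -1 0]  gives -21/16
g_7 [RRBBRBR]  L=[-2 -3/2 -11/8]  R=[-21/16 -5/4 -1 0]  gives -43/32
g_8 [RRBBRBRB]  L=[-2 -3/2 -11/8 -43/32]  R=[-21/16 -5/4 -1 0]  gives -85/64
g_9 [RRBBRBRBB]  L=[-2 -3/2 -11/8 -43/32 -85/64]  R=[-21/16 -5/4 -1 0]  gives -169/128
g_10 [RRBBRBRBBR]  L=[-2 -3/2 -11/8 -43/32 -85/64]  R=[-169/128 -21/16 -5/4 -1 0]  gives -339/256
g_11 [RRBBRBRBBRB]  L=[-2 -3/2 -11/8 -43/32 -85/64 -339/256]  R=[-169/128 -21/16 -5/4 -1 0]  gives -677/512
g_12 [RRBBRBRBBRBB]  L=[-2 -3/2 -11/8 -43/32 -85/64 -339/256 -677/512]  R=[-169/128 -21/16 -5/4 -1 0]  gives -1353/1024
g_13 [RRBBRBRBBRBBR]  L=[-2 -3/2 -11/8 -43/32 -85/64 -339/256 -677/512]  R=[-1353/1024 -169/128 -21/16 -5/4 -1 0]  gives -2707/2048
g_14 [RRBBRBRBBRBBRR]  L=[-2 -3/2 -11/8 -43/32 -85/64 -339/256 -677/512]  R=[-2707/2048 -1353/1024 -169/128 -21/16 -5/4 -1 0]  gives -5415/4096

-5415/4096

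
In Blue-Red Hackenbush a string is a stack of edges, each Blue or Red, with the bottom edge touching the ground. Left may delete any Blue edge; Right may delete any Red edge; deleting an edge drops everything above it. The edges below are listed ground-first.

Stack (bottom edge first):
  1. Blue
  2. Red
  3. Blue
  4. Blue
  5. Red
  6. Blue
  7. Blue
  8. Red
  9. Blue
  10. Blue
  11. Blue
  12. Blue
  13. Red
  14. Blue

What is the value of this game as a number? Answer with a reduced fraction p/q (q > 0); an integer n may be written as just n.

7035/8192

v_1 [B]  L=[0]  R=[∅]  -> 1
v_2 [BR]  L=[0]  R=[1]  -> 1/2
v_3 [BRB]  L=[0; 1/2]  R=[1]  -> 3/4
v_4 [BRBB]  L=[0; 1/2; 3/4]  R=[1]  -> 7/8
v_5 [BRBBR]  L=[0; 1/2; 3/4]  R=[7/8; 1]  -> 13/16
v_6 [BRBBRB]  L=[0; 1/2; 3/4; 13/16]  R=[7/8; 1]  -> 27/32
v_7 [BRBBRBB]  L=[0; 1/2; 3/4; 13/16; 27/32]  R=[7/8; 1]  -> 55/64
v_8 [BRBBRBBR]  L=[0; 1/2; 3/4; 13/16; 27/32]  R=[55/64; 7/8; 1]  -> 109/128
v_9 [BRBBRBBRB]  L=[0; 1/2; 3/4; 13/16; 27/32; 109/128]  R=[55/64; 7/8; 1]  -> 219/256
v_10 [BRBBRBBRBB]  L=[0; 1/2; 3/4; 13/16; 27/32; 109/128; 219/256]  R=[55/64; 7/8; 1]  -> 439/512
v_11 [BRBBRBBRBBB]  L=[0; 1/2; 3/4; 13/16; 27/32; 109/128; 219/256; 439/512]  R=[55/64; 7/8; 1]  -> 879/1024
v_12 [BRBBRBBRBBBB]  L=[0; 1/2; 3/4; 13/16; 27/32; 109/128; 219/256; 439/512; 879/1024]  R=[55/64; 7/8; 1]  -> 1759/2048
v_13 [BRBBRBBRBBBBR]  L=[0; 1/2; 3/4; 13/16; 27/32; 109/128; 219/256; 439/512; 879/1024]  R=[1759/2048; 55/64; 7/8; 1]  -> 3517/4096
v_14 [BRBBRBBRBBBBRB]  L=[0; 1/2; 3/4; 13/16; 27/32; 109/128; 219/256; 439/512; 879/1024; 3517/4096]  R=[1759/2048; 55/64; 7/8; 1]  -> 7035/8192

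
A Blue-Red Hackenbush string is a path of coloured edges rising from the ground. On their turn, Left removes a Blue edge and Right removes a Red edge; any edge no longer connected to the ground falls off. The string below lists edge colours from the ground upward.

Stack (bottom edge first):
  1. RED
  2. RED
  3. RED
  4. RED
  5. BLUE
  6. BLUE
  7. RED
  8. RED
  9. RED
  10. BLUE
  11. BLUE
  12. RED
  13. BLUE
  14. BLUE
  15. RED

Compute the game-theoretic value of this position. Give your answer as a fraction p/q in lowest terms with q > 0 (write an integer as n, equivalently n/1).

-7059/2048

g(R) = { (no moves) | 0 } => -1
g(RR) = { (no moves) | -1 0 } => -2
g(RRR) = { (no moves) | -2 -1 0 } => -3
g(RRRR) = { (no moves) | -3 -2 -1 0 } => -4
g(RRRRB) = { -4 | -3 -2 -1 0 } => -7/2
g(RRRRBB) = { -4 -7/2 | -3 -2 -1 0 } => -13/4
g(RRRRBBR) = { -4 -7/2 | -13/4 -3 -2 -1 0 } => -27/8
g(RRRRBBRR) = { -4 -7/2 | -27/8 -13/4 -3 -2 -1 0 } => -55/16
g(RRRRBBRRR) = { -4 -7/2 | -55/16 -27/8 -13/4 -3 -2 -1 0 } => -111/32
g(RRRRBBRRRB) = { -4 -7/2 -111/32 | -55/16 -27/8 -13/4 -3 -2 -1 0 } => -221/64
g(RRRRBBRRRBB) = { -4 -7/2 -111/32 -221/64 | -55/16 -27/8 -13/4 -3 -2 -1 0 } => -441/128
g(RRRRBBRRRBBR) = { -4 -7/2 -111/32 -221/64 | -441/128 -55/16 -27/8 -13/4 -3 -2 -1 0 } => -883/256
g(RRRRBBRRRBBRB) = { -4 -7/2 -111/32 -221/64 -883/256 | -441/128 -55/16 -27/8 -13/4 -3 -2 -1 0 } => -1765/512
g(RRRRBBRRRBBRBB) = { -4 -7/2 -111/32 -221/64 -883/256 -1765/512 | -441/128 -55/16 -27/8 -13/4 -3 -2 -1 0 } => -3529/1024
g(RRRRBBRRRBBRBBR) = { -4 -7/2 -111/32 -221/64 -883/256 -1765/512 | -3529/1024 -441/128 -55/16 -27/8 -13/4 -3 -2 -1 0 } => -7059/2048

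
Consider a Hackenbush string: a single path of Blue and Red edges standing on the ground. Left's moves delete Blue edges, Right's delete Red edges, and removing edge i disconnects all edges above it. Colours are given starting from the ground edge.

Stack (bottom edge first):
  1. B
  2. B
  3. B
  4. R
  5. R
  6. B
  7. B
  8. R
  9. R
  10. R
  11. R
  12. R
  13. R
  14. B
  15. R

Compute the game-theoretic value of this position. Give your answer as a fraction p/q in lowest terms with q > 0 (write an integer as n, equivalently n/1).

g_1 [B]  L=[0]  R=[(no moves)]  => 1
g_2 [BB]  L=[0 1]  R=[(no moves)]  => 2
g_3 [BBB]  L=[0 1 2]  R=[(no moves)]  => 3
g_4 [BBBR]  L=[0 1 2]  R=[3]  => 5/2
g_5 [BBBRR]  L=[0 1 2]  R=[5/2 3]  => 9/4
g_6 [BBBRRB]  L=[0 1 2 9/4]  R=[5/2 3]  => 19/8
g_7 [BBBRRBB]  L=[0 1 2 9/4 19/8]  R=[5/2 3]  => 39/16
g_8 [BBBRRBBR]  L=[0 1 2 9/4 19/8]  R=[39/16 5/2 3]  => 77/32
g_9 [BBBRRBBRR]  L=[0 1 2 9/4 19/8]  R=[77/32 39/16 5/2 3]  => 153/64
g_10 [BBBRRBBRRR]  L=[0 1 2 9/4 19/8]  R=[153/64 77/32 39/16 5/2 3]  => 305/128
g_11 [BBBRRBBRRRR]  L=[0 1 2 9/4 19/8]  R=[305/128 153/64 77/32 39/16 5/2 3]  => 609/256
g_12 [BBBRRBBRRRRR]  L=[0 1 2 9/4 19/8]  R=[609/256 305/128 153/64 77/32 39/16 5/2 3]  => 1217/512
g_13 [BBBRRBBRRRRRR]  L=[0 1 2 9/4 19/8]  R=[1217/512 609/256 305/128 153/64 77/32 39/16 5/2 3]  => 2433/1024
g_14 [BBBRRBBRRRRRRB]  L=[0 1 2 9/4 19/8 2433/1024]  R=[1217/512 609/256 305/128 153/64 77/32 39/16 5/2 3]  => 4867/2048
g_15 [BBBRRBBRRRRRRBR]  L=[0 1 2 9/4 19/8 2433/1024]  R=[4867/2048 1217/512 609/256 305/128 153/64 77/32 39/16 5/2 3]  => 9733/4096

9733/4096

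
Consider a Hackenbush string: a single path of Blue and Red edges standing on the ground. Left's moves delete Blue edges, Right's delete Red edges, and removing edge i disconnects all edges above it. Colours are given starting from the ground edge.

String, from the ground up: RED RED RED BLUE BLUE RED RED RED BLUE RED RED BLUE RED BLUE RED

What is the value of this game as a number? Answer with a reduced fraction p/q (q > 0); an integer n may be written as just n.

g(R) = { (no moves) | 0 } so -1
g(RR) = { (no moves) | -1, 0 } so -2
g(RRR) = { (no moves) | -2, -1, 0 } so -3
g(RRRB) = { -3 | -2, -1, 0 } so -5/2
g(RRRBB) = { -3, -5/2 | -2, -1, 0 } so -9/4
g(RRRBBR) = { -3, -5/2 | -9/4, -2, -1, 0 } so -19/8
g(RRRBBRR) = { -3, -5/2 | -19/8, -9/4, -2, -1, 0 } so -39/16
g(RRRBBRRR) = { -3, -5/2 | -39/16, -19/8, -9/4, -2, -1, 0 } so -79/32
g(RRRBBRRRB) = { -3, -5/2, -79/32 | -39/16, -19/8, -9/4, -2, -1, 0 } so -157/64
g(RRRBBRRRBR) = { -3, -5/2, -79/32 | -157/64, -39/16, -19/8, -9/4, -2, -1, 0 } so -315/128
g(RRRBBRRRBRR) = { -3, -5/2, -79/32 | -315/128, -157/64, -39/16, -19/8, -9/4, -2, -1, 0 } so -631/256
g(RRRBBRRRBRRB) = { -3, -5/2, -79/32, -631/256 | -315/128, -157/64, -39/16, -19/8, -9/4, -2, -1, 0 } so -1261/512
g(RRRBBRRRBRRBR) = { -3, -5/2, -79/32, -631/256 | -1261/512, -315/128, -157/64, -39/16, -19/8, -9/4, -2, -1, 0 } so -2523/1024
g(RRRBBRRRBRRBRB) = { -3, -5/2, -79/32, -631/256, -2523/1024 | -1261/512, -315/128, -157/64, -39/16, -19/8, -9/4, -2, -1, 0 } so -5045/2048
g(RRRBBRRRBRRBRBR) = { -3, -5/2, -79/32, -631/256, -2523/1024 | -5045/2048, -1261/512, -315/128, -157/64, -39/16, -19/8, -9/4, -2, -1, 0 } so -10091/4096

-10091/4096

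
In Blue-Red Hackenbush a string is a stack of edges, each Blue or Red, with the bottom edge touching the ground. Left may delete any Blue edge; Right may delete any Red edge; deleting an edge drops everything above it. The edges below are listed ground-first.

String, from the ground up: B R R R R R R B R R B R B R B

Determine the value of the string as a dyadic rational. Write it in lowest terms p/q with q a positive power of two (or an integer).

value_1 [B]  L=[0]  R=[(no moves)]  ⇒ 1
value_2 [BR]  L=[0]  R=[1]  ⇒ 1/2
value_3 [BRR]  L=[0]  R=[1/2,1]  ⇒ 1/4
value_4 [BRRR]  L=[0]  R=[1/4,1/2,1]  ⇒ 1/8
value_5 [BRRRR]  L=[0]  R=[1/8,1/4,1/2,1]  ⇒ 1/16
value_6 [BRRRRR]  L=[0]  R=[1/16,1/8,1/4,1/2,1]  ⇒ 1/32
value_7 [BRRRRRR]  L=[0]  R=[1/32,1/16,1/8,1/4,1/2,1]  ⇒ 1/64
value_8 [BRRRRRRB]  L=[0,1/64]  R=[1/32,1/16,1/8,1/4,1/2,1]  ⇒ 3/128
value_9 [BRRRRRRBR]  L=[0,1/64]  R=[3/128,1/32,1/16,1/8,1/4,1/2,1]  ⇒ 5/256
value_10 [BRRRRRRBRR]  L=[0,1/64]  R=[5/256,3/128,1/32,1/16,1/8,1/4,1/2,1]  ⇒ 9/512
value_11 [BRRRRRRBRRB]  L=[0,1/64,9/512]  R=[5/256,3/128,1/32,1/16,1/8,1/4,1/2,1]  ⇒ 19/1024
value_12 [BRRRRRRBRRBR]  L=[0,1/64,9/512]  R=[19/1024,5/256,3/128,1/32,1/16,1/8,1/4,1/2,1]  ⇒ 37/2048
value_13 [BRRRRRRBRRBRB]  L=[0,1/64,9/512,37/2048]  R=[19/1024,5/256,3/128,1/32,1/16,1/8,1/4,1/2,1]  ⇒ 75/4096
value_14 [BRRRRRRBRRBRBR]  L=[0,1/64,9/512,37/2048]  R=[75/4096,19/1024,5/256,3/128,1/32,1/16,1/8,1/4,1/2,1]  ⇒ 149/8192
value_15 [BRRRRRRBRRBRBRB]  L=[0,1/64,9/512,37/2048,149/8192]  R=[75/4096,19/1024,5/256,3/128,1/32,1/16,1/8,1/4,1/2,1]  ⇒ 299/16384

299/16384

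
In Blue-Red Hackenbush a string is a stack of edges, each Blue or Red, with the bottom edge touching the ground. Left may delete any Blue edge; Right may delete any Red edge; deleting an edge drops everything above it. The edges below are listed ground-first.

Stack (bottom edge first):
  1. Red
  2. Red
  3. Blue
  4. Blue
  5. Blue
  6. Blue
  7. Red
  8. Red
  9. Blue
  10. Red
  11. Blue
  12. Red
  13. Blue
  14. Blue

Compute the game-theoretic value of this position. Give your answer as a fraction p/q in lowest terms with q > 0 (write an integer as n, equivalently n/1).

step 1: add Red to get R; options L={ ∅ } R={ 0 } => -1
step 2: add Red to get RR; options L={ ∅ } R={ -1 0 } => -2
step 3: add Blue to get RRB; options L={ -2 } R={ -1 0 } => -3/2
step 4: add Blue to get RRBB; options L={ -2 -3/2 } R={ -1 0 } => -5/4
step 5: add Blue to get RRBBB; options L={ -2 -3/2 -5/4 } R={ -1 0 } => -9/8
step 6: add Blue to get RRBBBB; options L={ -2 -3/2 -5/4 -9/8 } R={ -1 0 } => -17/16
step 7: add Red to get RRBBBBR; options L={ -2 -3/2 -5/4 -9/8 } R={ -17/16 -1 0 } => -35/32
step 8: add Red to get RRBBBBRR; options L={ -2 -3/2 -5/4 -9/8 } R={ -35/32 -17/16 -1 0 } => -71/64
step 9: add Blue to get RRBBBBRRB; options L={ -2 -3/2 -5/4 -9/8 -71/64 } R={ -35/32 -17/16 -1 0 } => -141/128
step 10: add Red to get RRBBBBRRBR; options L={ -2 -3/2 -5/4 -9/8 -71/64 } R={ -141/128 -35/32 -17/16 -1 0 } => -283/256
step 11: add Blue to get RRBBBBRRBRB; options L={ -2 -3/2 -5/4 -9/8 -71/64 -283/256 } R={ -141/128 -35/32 -17/16 -1 0 } => -565/512
step 12: add Red to get RRBBBBRRBRBR; options L={ -2 -3/2 -5/4 -9/8 -71/64 -283/256 } R={ -565/512 -141/128 -35/32 -17/16 -1 0 } => -1131/1024
step 13: add Blue to get RRBBBBRRBRBRB; options L={ -2 -3/2 -5/4 -9/8 -71/64 -283/256 -1131/1024 } R={ -565/512 -141/128 -35/32 -17/16 -1 0 } => -2261/2048
step 14: add Blue to get RRBBBBRRBRBRBB; options L={ -2 -3/2 -5/4 -9/8 -71/64 -283/256 -1131/1024 -2261/2048 } R={ -565/512 -141/128 -35/32 -17/16 -1 0 } => -4521/4096

-4521/4096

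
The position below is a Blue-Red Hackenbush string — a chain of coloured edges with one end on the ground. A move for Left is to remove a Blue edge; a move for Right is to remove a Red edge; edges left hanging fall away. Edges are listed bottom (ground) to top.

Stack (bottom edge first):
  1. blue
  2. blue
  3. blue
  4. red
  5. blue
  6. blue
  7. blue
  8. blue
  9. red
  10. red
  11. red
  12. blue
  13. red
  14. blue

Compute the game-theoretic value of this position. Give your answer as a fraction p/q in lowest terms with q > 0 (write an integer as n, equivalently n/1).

Prefix values for blue blue blue red blue blue blue blue red red red blue red blue via {L|R} + simplicity:
step 1: add blue to get b; options L={ 0 } R={ ∅ } => 1
step 2: add blue to get bb; options L={ 0,1 } R={ ∅ } => 2
step 3: add blue to get bbb; options L={ 0,1,2 } R={ ∅ } => 3
step 4: add red to get bbbr; options L={ 0,1,2 } R={ 3 } => 5/2
step 5: add blue to get bbbrb; options L={ 0,1,2,5/2 } R={ 3 } => 11/4
step 6: add blue to get bbbrbb; options L={ 0,1,2,5/2,11/4 } R={ 3 } => 23/8
step 7: add blue to get bbbrbbb; options L={ 0,1,2,5/2,11/4,23/8 } R={ 3 } => 47/16
step 8: add blue to get bbbrbbbb; options L={ 0,1,2,5/2,11/4,23/8,47/16 } R={ 3 } => 95/32
step 9: add red to get bbbrbbbbr; options L={ 0,1,2,5/2,11/4,23/8,47/16 } R={ 95/32,3 } => 189/64
step 10: add red to get bbbrbbbbrr; options L={ 0,1,2,5/2,11/4,23/8,47/16 } R={ 189/64,95/32,3 } => 377/128
step 11: add red to get bbbrbbbbrrr; options L={ 0,1,2,5/2,11/4,23/8,47/16 } R={ 377/128,189/64,95/32,3 } => 753/256
step 12: add blue to get bbbrbbbbrrrb; options L={ 0,1,2,5/2,11/4,23/8,47/16,753/256 } R={ 377/128,189/64,95/32,3 } => 1507/512
step 13: add red to get bbbrbbbbrrrbr; options L={ 0,1,2,5/2,11/4,23/8,47/16,753/256 } R={ 1507/512,377/128,189/64,95/32,3 } => 3013/1024
step 14: add blue to get bbbrbbbbrrrbrb; options L={ 0,1,2,5/2,11/4,23/8,47/16,753/256,3013/1024 } R={ 1507/512,377/128,189/64,95/32,3 } => 6027/2048

6027/2048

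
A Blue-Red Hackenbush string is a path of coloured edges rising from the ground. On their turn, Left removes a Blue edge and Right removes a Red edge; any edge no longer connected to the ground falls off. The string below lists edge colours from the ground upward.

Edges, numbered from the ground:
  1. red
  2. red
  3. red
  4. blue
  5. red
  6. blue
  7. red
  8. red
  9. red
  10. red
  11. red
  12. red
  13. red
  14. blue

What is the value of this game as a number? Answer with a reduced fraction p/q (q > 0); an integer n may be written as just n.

-5629/2048

1 of 14 · r · max L −∞ · min R 0 so -1
2 of 14 · rr · max L −∞ · min R -1 so -2
3 of 14 · rrr · max L −∞ · min R -2 so -3
4 of 14 · rrrb · max L -3 · min R -2 so -5/2
5 of 14 · rrrbr · max L -3 · min R -5/2 so -11/4
6 of 14 · rrrbrb · max L -11/4 · min R -5/2 so -21/8
7 of 14 · rrrbrbr · max L -11/4 · min R -21/8 so -43/16
8 of 14 · rrrbrbrr · max L -11/4 · min R -43/16 so -87/32
9 of 14 · rrrbrbrrr · max L -11/4 · min R -87/32 so -175/64
10 of 14 · rrrbrbrrrr · max L -11/4 · min R -175/64 so -351/128
11 of 14 · rrrbrbrrrrr · max L -11/4 · min R -351/128 so -703/256
12 of 14 · rrrbrbrrrrrr · max L -11/4 · min R -703/256 so -1407/512
13 of 14 · rrrbrbrrrrrrr · max L -11/4 · min R -1407/512 so -2815/1024
14 of 14 · rrrbrbrrrrrrrb · max L -2815/1024 · min R -1407/512 so -5629/2048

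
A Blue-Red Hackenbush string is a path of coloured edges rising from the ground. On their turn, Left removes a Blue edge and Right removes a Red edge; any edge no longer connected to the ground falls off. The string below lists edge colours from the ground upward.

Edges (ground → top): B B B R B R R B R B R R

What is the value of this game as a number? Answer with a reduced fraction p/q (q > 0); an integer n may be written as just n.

1 of 12 · B · max L 0 · min R +∞ ⇒ 1
2 of 12 · BB · max L 1 · min R +∞ ⇒ 2
3 of 12 · BBB · max L 2 · min R +∞ ⇒ 3
4 of 12 · BBBR · max L 2 · min R 3 ⇒ 5/2
5 of 12 · BBBRB · max L 5/2 · min R 3 ⇒ 11/4
6 of 12 · BBBRBR · max L 5/2 · min R 11/4 ⇒ 21/8
7 of 12 · BBBRBRR · max L 5/2 · min R 21/8 ⇒ 41/16
8 of 12 · BBBRBRRB · max L 41/16 · min R 21/8 ⇒ 83/32
9 of 12 · BBBRBRRBR · max L 41/16 · min R 83/32 ⇒ 165/64
10 of 12 · BBBRBRRBRB · max L 165/64 · min R 83/32 ⇒ 331/128
11 of 12 · BBBRBRRBRBR · max L 165/64 · min R 331/128 ⇒ 661/256
12 of 12 · BBBRBRRBRBRR · max L 165/64 · min R 661/256 ⇒ 1321/512

1321/512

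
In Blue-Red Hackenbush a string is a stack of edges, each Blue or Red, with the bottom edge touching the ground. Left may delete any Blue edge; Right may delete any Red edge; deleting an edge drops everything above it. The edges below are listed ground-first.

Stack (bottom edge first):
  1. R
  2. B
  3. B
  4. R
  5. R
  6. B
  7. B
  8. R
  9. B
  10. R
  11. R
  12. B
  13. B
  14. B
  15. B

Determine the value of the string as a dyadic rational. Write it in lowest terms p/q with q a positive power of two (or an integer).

Prefix values for R B B R R B B R B R R B B B B via {L|R} + simplicity:
G(R) = { none | 0 } = -1
G(RB) = { -1 | 0 } = -1/2
G(RBB) = { -1, -1/2 | 0 } = -1/4
G(RBBR) = { -1, -1/2 | -1/4, 0 } = -3/8
G(RBBRR) = { -1, -1/2 | -3/8, -1/4, 0 } = -7/16
G(RBBRRB) = { -1, -1/2, -7/16 | -3/8, -1/4, 0 } = -13/32
G(RBBRRBB) = { -1, -1/2, -7/16, -13/32 | -3/8, -1/4, 0 } = -25/64
G(RBBRRBBR) = { -1, -1/2, -7/16, -13/32 | -25/64, -3/8, -1/4, 0 } = -51/128
G(RBBRRBBRB) = { -1, -1/2, -7/16, -13/32, -51/128 | -25/64, -3/8, -1/4, 0 } = -101/256
G(RBBRRBBRBR) = { -1, -1/2, -7/16, -13/32, -51/128 | -101/256, -25/64, -3/8, -1/4, 0 } = -203/512
G(RBBRRBBRBRR) = { -1, -1/2, -7/16, -13/32, -51/128 | -203/512, -101/256, -25/64, -3/8, -1/4, 0 } = -407/1024
G(RBBRRBBRBRRB) = { -1, -1/2, -7/16, -13/32, -51/128, -407/1024 | -203/512, -101/256, -25/64, -3/8, -1/4, 0 } = -813/2048
G(RBBRRBBRBRRBB) = { -1, -1/2, -7/16, -13/32, -51/128, -407/1024, -813/2048 | -203/512, -101/256, -25/64, -3/8, -1/4, 0 } = -1625/4096
G(RBBRRBBRBRRBBB) = { -1, -1/2, -7/16, -13/32, -51/128, -407/1024, -813/2048, -1625/4096 | -203/512, -101/256, -25/64, -3/8, -1/4, 0 } = -3249/8192
G(RBBRRBBRBRRBBBB) = { -1, -1/2, -7/16, -13/32, -51/128, -407/1024, -813/2048, -1625/4096, -3249/8192 | -203/512, -101/256, -25/64, -3/8, -1/4, 0 } = -6497/16384

-6497/16384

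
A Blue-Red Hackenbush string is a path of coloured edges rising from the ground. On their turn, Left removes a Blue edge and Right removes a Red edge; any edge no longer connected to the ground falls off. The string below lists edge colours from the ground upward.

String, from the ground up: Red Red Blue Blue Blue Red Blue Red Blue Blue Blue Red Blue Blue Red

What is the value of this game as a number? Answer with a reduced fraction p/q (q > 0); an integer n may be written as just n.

R: Left { · }, Right { 0 } so simplest -1
RR: Left { · }, Right { -1 0 } so simplest -2
RRB: Left { -2 }, Right { -1 0 } so simplest -3/2
RRBB: Left { -2 -3/2 }, Right { -1 0 } so simplest -5/4
RRBBB: Left { -2 -3/2 -5/4 }, Right { -1 0 } so simplest -9/8
RRBBBR: Left { -2 -3/2 -5/4 }, Right { -9/8 -1 0 } so simplest -19/16
RRBBBRB: Left { -2 -3/2 -5/4 -19/16 }, Right { -9/8 -1 0 } so simplest -37/32
RRBBBRBR: Left { -2 -3/2 -5/4 -19/16 }, Right { -37/32 -9/8 -1 0 } so simplest -75/64
RRBBBRBRB: Left { -2 -3/2 -5/4 -19/16 -75/64 }, Right { -37/32 -9/8 -1 0 } so simplest -149/128
RRBBBRBRBB: Left { -2 -3/2 -5/4 -19/16 -75/64 -149/128 }, Right { -37/32 -9/8 -1 0 } so simplest -297/256
RRBBBRBRBBB: Left { -2 -3/2 -5/4 -19/16 -75/64 -149/128 -297/256 }, Right { -37/32 -9/8 -1 0 } so simplest -593/512
RRBBBRBRBBBR: Left { -2 -3/2 -5/4 -19/16 -75/64 -149/128 -297/256 }, Right { -593/512 -37/32 -9/8 -1 0 } so simplest -1187/1024
RRBBBRBRBBBRB: Left { -2 -3/2 -5/4 -19/16 -75/64 -149/128 -297/256 -1187/1024 }, Right { -593/512 -37/32 -9/8 -1 0 } so simplest -2373/2048
RRBBBRBRBBBRBB: Left { -2 -3/2 -5/4 -19/16 -75/64 -149/128 -297/256 -1187/1024 -2373/2048 }, Right { -593/512 -37/32 -9/8 -1 0 } so simplest -4745/4096
RRBBBRBRBBBRBBR: Left { -2 -3/2 -5/4 -19/16 -75/64 -149/128 -297/256 -1187/1024 -2373/2048 }, Right { -4745/4096 -593/512 -37/32 -9/8 -1 0 } so simplest -9491/8192

-9491/8192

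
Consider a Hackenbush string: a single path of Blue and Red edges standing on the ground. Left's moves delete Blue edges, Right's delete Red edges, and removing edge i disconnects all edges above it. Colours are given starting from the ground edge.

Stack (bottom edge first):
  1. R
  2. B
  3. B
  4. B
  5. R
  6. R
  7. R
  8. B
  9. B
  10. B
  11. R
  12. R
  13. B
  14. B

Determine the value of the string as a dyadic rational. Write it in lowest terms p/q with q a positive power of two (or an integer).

value_1 [R]  L=[]  R=[0]  gives -1
value_2 [RB]  L=[-1]  R=[0]  gives -1/2
value_3 [RBB]  L=[-1, -1/2]  R=[0]  gives -1/4
value_4 [RBBB]  L=[-1, -1/2, -1/4]  R=[0]  gives -1/8
value_5 [RBBBR]  L=[-1, -1/2, -1/4]  R=[-1/8, 0]  gives -3/16
value_6 [RBBBRR]  L=[-1, -1/2, -1/4]  R=[-3/16, -1/8, 0]  gives -7/32
value_7 [RBBBRRR]  L=[-1, -1/2, -1/4]  R=[-7/32, -3/16, -1/8, 0]  gives -15/64
value_8 [RBBBRRRB]  L=[-1, -1/2, -1/4, -15/64]  R=[-7/32, -3/16, -1/8, 0]  gives -29/128
value_9 [RBBBRRRBB]  L=[-1, -1/2, -1/4, -15/64, -29/128]  R=[-7/32, -3/16, -1/8, 0]  gives -57/256
value_10 [RBBBRRRBBB]  L=[-1, -1/2, -1/4, -15/64, -29/128, -57/256]  R=[-7/32, -3/16, -1/8, 0]  gives -113/512
value_11 [RBBBRRRBBBR]  L=[-1, -1/2, -1/4, -15/64, -29/128, -57/256]  R=[-113/512, -7/32, -3/16, -1/8, 0]  gives -227/1024
value_12 [RBBBRRRBBBRR]  L=[-1, -1/2, -1/4, -15/64, -29/128, -57/256]  R=[-227/1024, -113/512, -7/32, -3/16, -1/8, 0]  gives -455/2048
value_13 [RBBBRRRBBBRRB]  L=[-1, -1/2, -1/4, -15/64, -29/128, -57/256, -455/2048]  R=[-227/1024, -113/512, -7/32, -3/16, -1/8, 0]  gives -909/4096
value_14 [RBBBRRRBBBRRBB]  L=[-1, -1/2, -1/4, -15/64, -29/128, -57/256, -455/2048, -909/4096]  R=[-227/1024, -113/512, -7/32, -3/16, -1/8, 0]  gives -1817/8192

-1817/8192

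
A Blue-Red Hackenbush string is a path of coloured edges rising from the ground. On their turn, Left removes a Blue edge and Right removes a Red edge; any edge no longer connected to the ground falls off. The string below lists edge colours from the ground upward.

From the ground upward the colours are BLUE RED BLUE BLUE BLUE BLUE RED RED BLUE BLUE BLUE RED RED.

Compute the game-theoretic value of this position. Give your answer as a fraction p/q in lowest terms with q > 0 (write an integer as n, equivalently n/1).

3897/4096

Build value(s[:k]) for k = 1..13, string s = BLUE RED BLUE BLUE BLUE BLUE RED RED BLUE BLUE BLUE RED RED.
1 of 13 · B · max L 0 · min R +∞ ⇒ 1
2 of 13 · BR · max L 0 · min R 1 ⇒ 1/2
3 of 13 · BRB · max L 1/2 · min R 1 ⇒ 3/4
4 of 13 · BRBB · max L 3/4 · min R 1 ⇒ 7/8
5 of 13 · BRBBB · max L 7/8 · min R 1 ⇒ 15/16
6 of 13 · BRBBBB · max L 15/16 · min R 1 ⇒ 31/32
7 of 13 · BRBBBBR · max L 15/16 · min R 31/32 ⇒ 61/64
8 of 13 · BRBBBBRR · max L 15/16 · min R 61/64 ⇒ 121/128
9 of 13 · BRBBBBRRB · max L 121/128 · min R 61/64 ⇒ 243/256
10 of 13 · BRBBBBRRBB · max L 243/256 · min R 61/64 ⇒ 487/512
11 of 13 · BRBBBBRRBBB · max L 487/512 · min R 61/64 ⇒ 975/1024
12 of 13 · BRBBBBRRBBBR · max L 487/512 · min R 975/1024 ⇒ 1949/2048
13 of 13 · BRBBBBRRBBBRR · max L 487/512 · min R 1949/2048 ⇒ 3897/4096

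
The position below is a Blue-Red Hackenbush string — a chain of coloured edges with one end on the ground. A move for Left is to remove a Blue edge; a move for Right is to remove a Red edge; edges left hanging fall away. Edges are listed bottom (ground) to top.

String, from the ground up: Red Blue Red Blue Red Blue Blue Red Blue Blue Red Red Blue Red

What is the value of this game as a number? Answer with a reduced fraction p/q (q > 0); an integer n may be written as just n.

-5275/8192

Build value(s[:k]) for k = 1..14, string s = Red Blue Red Blue Red Blue Blue Red Blue Blue Red Red Blue Red.
value(R) = { · | 0 } so -1
value(RB) = { -1 | 0 } so -1/2
value(RBR) = { -1 | -1/2,0 } so -3/4
value(RBRB) = { -1,-3/4 | -1/2,0 } so -5/8
value(RBRBR) = { -1,-3/4 | -5/8,-1/2,0 } so -11/16
value(RBRBRB) = { -1,-3/4,-11/16 | -5/8,-1/2,0 } so -21/32
value(RBRBRBB) = { -1,-3/4,-11/16,-21/32 | -5/8,-1/2,0 } so -41/64
value(RBRBRBBR) = { -1,-3/4,-11/16,-21/32 | -41/64,-5/8,-1/2,0 } so -83/128
value(RBRBRBBRB) = { -1,-3/4,-11/16,-21/32,-83/128 | -41/64,-5/8,-1/2,0 } so -165/256
value(RBRBRBBRBB) = { -1,-3/4,-11/16,-21/32,-83/128,-165/256 | -41/64,-5/8,-1/2,0 } so -329/512
value(RBRBRBBRBBR) = { -1,-3/4,-11/16,-21/32,-83/128,-165/256 | -329/512,-41/64,-5/8,-1/2,0 } so -659/1024
value(RBRBRBBRBBRR) = { -1,-3/4,-11/16,-21/32,-83/128,-165/256 | -659/1024,-329/512,-41/64,-5/8,-1/2,0 } so -1319/2048
value(RBRBRBBRBBRRB) = { -1,-3/4,-11/16,-21/32,-83/128,-165/256,-1319/2048 | -659/1024,-329/512,-41/64,-5/8,-1/2,0 } so -2637/4096
value(RBRBRBBRBBRRBR) = { -1,-3/4,-11/16,-21/32,-83/128,-165/256,-1319/2048 | -2637/4096,-659/1024,-329/512,-41/64,-5/8,-1/2,0 } so -5275/8192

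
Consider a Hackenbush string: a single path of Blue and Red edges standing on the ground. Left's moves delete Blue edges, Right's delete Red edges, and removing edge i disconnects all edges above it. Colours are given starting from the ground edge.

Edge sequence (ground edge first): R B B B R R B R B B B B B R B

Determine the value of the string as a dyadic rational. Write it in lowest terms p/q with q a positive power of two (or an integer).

R: Left { (no moves) }, Right { 0 } so simplest -1
RB: Left { -1 }, Right { 0 } so simplest -1/2
RBB: Left { -1 -1/2 }, Right { 0 } so simplest -1/4
RBBB: Left { -1 -1/2 -1/4 }, Right { 0 } so simplest -1/8
RBBBR: Left { -1 -1/2 -1/4 }, Right { -1/8 0 } so simplest -3/16
RBBBRR: Left { -1 -1/2 -1/4 }, Right { -3/16 -1/8 0 } so simplest -7/32
RBBBRRB: Left { -1 -1/2 -1/4 -7/32 }, Right { -3/16 -1/8 0 } so simplest -13/64
RBBBRRBR: Left { -1 -1/2 -1/4 -7/32 }, Right { -13/64 -3/16 -1/8 0 } so simplest -27/128
RBBBRRBRB: Left { -1 -1/2 -1/4 -7/32 -27/128 }, Right { -13/64 -3/16 -1/8 0 } so simplest -53/256
RBBBRRBRBB: Left { -1 -1/2 -1/4 -7/32 -27/128 -53/256 }, Right { -13/64 -3/16 -1/8 0 } so simplest -105/512
RBBBRRBRBBB: Left { -1 -1/2 -1/4 -7/32 -27/128 -53/256 -105/512 }, Right { -13/64 -3/16 -1/8 0 } so simplest -209/1024
RBBBRRBRBBBB: Left { -1 -1/2 -1/4 -7/32 -27/128 -53/256 -105/512 -209/1024 }, Right { -13/64 -3/16 -1/8 0 } so simplest -417/2048
RBBBRRBRBBBBB: Left { -1 -1/2 -1/4 -7/32 -27/128 -53/256 -105/512 -209/1024 -417/2048 }, Right { -13/64 -3/16 -1/8 0 } so simplest -833/4096
RBBBRRBRBBBBBR: Left { -1 -1/2 -1/4 -7/32 -27/128 -53/256 -105/512 -209/1024 -417/2048 }, Right { -833/4096 -13/64 -3/16 -1/8 0 } so simplest -1667/8192
RBBBRRBRBBBBBRB: Left { -1 -1/2 -1/4 -7/32 -27/128 -53/256 -105/512 -209/1024 -417/2048 -1667/8192 }, Right { -833/4096 -13/64 -3/16 -1/8 0 } so simplest -3333/16384

-3333/16384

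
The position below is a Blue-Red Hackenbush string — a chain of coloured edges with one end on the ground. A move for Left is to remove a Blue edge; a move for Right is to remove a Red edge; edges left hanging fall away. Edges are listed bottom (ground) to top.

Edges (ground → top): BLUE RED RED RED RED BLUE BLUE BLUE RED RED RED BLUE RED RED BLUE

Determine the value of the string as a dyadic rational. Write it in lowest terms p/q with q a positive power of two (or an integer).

1811/16384

Recurse on prefixes of the 15-edge string BLUE RED RED RED RED BLUE BLUE BLUE RED RED RED BLUE RED RED BLUE:
g(B) = { 0 | ∅ } so 1
g(BR) = { 0 | 1 } so 1/2
g(BRR) = { 0 | 1/2; 1 } so 1/4
g(BRRR) = { 0 | 1/4; 1/2; 1 } so 1/8
g(BRRRR) = { 0 | 1/8; 1/4; 1/2; 1 } so 1/16
g(BRRRRB) = { 0; 1/16 | 1/8; 1/4; 1/2; 1 } so 3/32
g(BRRRRBB) = { 0; 1/16; 3/32 | 1/8; 1/4; 1/2; 1 } so 7/64
g(BRRRRBBB) = { 0; 1/16; 3/32; 7/64 | 1/8; 1/4; 1/2; 1 } so 15/128
g(BRRRRBBBR) = { 0; 1/16; 3/32; 7/64 | 15/128; 1/8; 1/4; 1/2; 1 } so 29/256
g(BRRRRBBBRR) = { 0; 1/16; 3/32; 7/64 | 29/256; 15/128; 1/8; 1/4; 1/2; 1 } so 57/512
g(BRRRRBBBRRR) = { 0; 1/16; 3/32; 7/64 | 57/512; 29/256; 15/128; 1/8; 1/4; 1/2; 1 } so 113/1024
g(BRRRRBBBRRRB) = { 0; 1/16; 3/32; 7/64; 113/1024 | 57/512; 29/256; 15/128; 1/8; 1/4; 1/2; 1 } so 227/2048
g(BRRRRBBBRRRBR) = { 0; 1/16; 3/32; 7/64; 113/1024 | 227/2048; 57/512; 29/256; 15/128; 1/8; 1/4; 1/2; 1 } so 453/4096
g(BRRRRBBBRRRBRR) = { 0; 1/16; 3/32; 7/64; 113/1024 | 453/4096; 227/2048; 57/512; 29/256; 15/128; 1/8; 1/4; 1/2; 1 } so 905/8192
g(BRRRRBBBRRRBRRB) = { 0; 1/16; 3/32; 7/64; 113/1024; 905/8192 | 453/4096; 227/2048; 57/512; 29/256; 15/128; 1/8; 1/4; 1/2; 1 } so 1811/16384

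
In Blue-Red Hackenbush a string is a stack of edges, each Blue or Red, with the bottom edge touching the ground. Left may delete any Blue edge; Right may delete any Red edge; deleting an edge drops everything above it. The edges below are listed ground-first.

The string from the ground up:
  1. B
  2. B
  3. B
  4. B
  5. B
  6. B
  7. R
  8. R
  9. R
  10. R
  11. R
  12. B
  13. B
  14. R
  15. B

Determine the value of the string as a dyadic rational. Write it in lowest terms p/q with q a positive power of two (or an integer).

2587/512

Build g(s[:k]) for k = 1..15, string s = B B B B B B R R R R R B B R B.
B: Left { 0 }, Right { none } — simplest 1
BB: Left { 0, 1 }, Right { none } — simplest 2
BBB: Left { 0, 1, 2 }, Right { none } — simplest 3
BBBB: Left { 0, 1, 2, 3 }, Right { none } — simplest 4
BBBBB: Left { 0, 1, 2, 3, 4 }, Right { none } — simplest 5
BBBBBB: Left { 0, 1, 2, 3, 4, 5 }, Right { none } — simplest 6
BBBBBBR: Left { 0, 1, 2, 3, 4, 5 }, Right { 6 } — simplest 11/2
BBBBBBRR: Left { 0, 1, 2, 3, 4, 5 }, Right { 11/2, 6 } — simplest 21/4
BBBBBBRRR: Left { 0, 1, 2, 3, 4, 5 }, Right { 21/4, 11/2, 6 } — simplest 41/8
BBBBBBRRRR: Left { 0, 1, 2, 3, 4, 5 }, Right { 41/8, 21/4, 11/2, 6 } — simplest 81/16
BBBBBBRRRRR: Left { 0, 1, 2, 3, 4, 5 }, Right { 81/16, 41/8, 21/4, 11/2, 6 } — simplest 161/32
BBBBBBRRRRRB: Left { 0, 1, 2, 3, 4, 5, 161/32 }, Right { 81/16, 41/8, 21/4, 11/2, 6 } — simplest 323/64
BBBBBBRRRRRBB: Left { 0, 1, 2, 3, 4, 5, 161/32, 323/64 }, Right { 81/16, 41/8, 21/4, 11/2, 6 } — simplest 647/128
BBBBBBRRRRRBBR: Left { 0, 1, 2, 3, 4, 5, 161/32, 323/64 }, Right { 647/128, 81/16, 41/8, 21/4, 11/2, 6 } — simplest 1293/256
BBBBBBRRRRRBBRB: Left { 0, 1, 2, 3, 4, 5, 161/32, 323/64, 1293/256 }, Right { 647/128, 81/16, 41/8, 21/4, 11/2, 6 } — simplest 2587/512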